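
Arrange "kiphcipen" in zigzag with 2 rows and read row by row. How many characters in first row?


Zigzag "kiphcipen" into 2 rows:
Placing characters:
  'k' => row 0
  'i' => row 1
  'p' => row 0
  'h' => row 1
  'c' => row 0
  'i' => row 1
  'p' => row 0
  'e' => row 1
  'n' => row 0
Rows:
  Row 0: "kpcpn"
  Row 1: "ihie"
First row length: 5

5


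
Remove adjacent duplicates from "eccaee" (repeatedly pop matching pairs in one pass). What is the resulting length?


Input: eccaee
Stack-based adjacent duplicate removal:
  Read 'e': push. Stack: e
  Read 'c': push. Stack: ec
  Read 'c': matches stack top 'c' => pop. Stack: e
  Read 'a': push. Stack: ea
  Read 'e': push. Stack: eae
  Read 'e': matches stack top 'e' => pop. Stack: ea
Final stack: "ea" (length 2)

2


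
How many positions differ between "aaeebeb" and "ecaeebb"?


Comparing "aaeebeb" and "ecaeebb" position by position:
  Position 0: 'a' vs 'e' => DIFFER
  Position 1: 'a' vs 'c' => DIFFER
  Position 2: 'e' vs 'a' => DIFFER
  Position 3: 'e' vs 'e' => same
  Position 4: 'b' vs 'e' => DIFFER
  Position 5: 'e' vs 'b' => DIFFER
  Position 6: 'b' vs 'b' => same
Positions that differ: 5

5


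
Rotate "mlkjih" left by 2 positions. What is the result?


Input: "mlkjih", rotate left by 2
First 2 characters: "ml"
Remaining characters: "kjih"
Concatenate remaining + first: "kjih" + "ml" = "kjihml"

kjihml


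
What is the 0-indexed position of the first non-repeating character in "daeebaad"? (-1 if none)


Input: daeebaad
Character frequencies:
  'a': 3
  'b': 1
  'd': 2
  'e': 2
Scanning left to right for freq == 1:
  Position 0 ('d'): freq=2, skip
  Position 1 ('a'): freq=3, skip
  Position 2 ('e'): freq=2, skip
  Position 3 ('e'): freq=2, skip
  Position 4 ('b'): unique! => answer = 4

4


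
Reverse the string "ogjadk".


Input: ogjadk
Reading characters right to left:
  Position 5: 'k'
  Position 4: 'd'
  Position 3: 'a'
  Position 2: 'j'
  Position 1: 'g'
  Position 0: 'o'
Reversed: kdajgo

kdajgo


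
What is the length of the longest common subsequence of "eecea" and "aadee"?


LCS of "eecea" and "aadee"
DP table:
           a    a    d    e    e
      0    0    0    0    0    0
  e   0    0    0    0    1    1
  e   0    0    0    0    1    2
  c   0    0    0    0    1    2
  e   0    0    0    0    1    2
  a   0    1    1    1    1    2
LCS length = dp[5][5] = 2

2


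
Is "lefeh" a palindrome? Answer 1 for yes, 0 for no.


Input: lefeh
Reversed: hefel
  Compare pos 0 ('l') with pos 4 ('h'): MISMATCH
  Compare pos 1 ('e') with pos 3 ('e'): match
Result: not a palindrome

0


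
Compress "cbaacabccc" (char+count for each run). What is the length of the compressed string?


Input: cbaacabccc
Runs:
  'c' x 1 => "c1"
  'b' x 1 => "b1"
  'a' x 2 => "a2"
  'c' x 1 => "c1"
  'a' x 1 => "a1"
  'b' x 1 => "b1"
  'c' x 3 => "c3"
Compressed: "c1b1a2c1a1b1c3"
Compressed length: 14

14


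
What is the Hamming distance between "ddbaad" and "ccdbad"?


Comparing "ddbaad" and "ccdbad" position by position:
  Position 0: 'd' vs 'c' => differ
  Position 1: 'd' vs 'c' => differ
  Position 2: 'b' vs 'd' => differ
  Position 3: 'a' vs 'b' => differ
  Position 4: 'a' vs 'a' => same
  Position 5: 'd' vs 'd' => same
Total differences (Hamming distance): 4

4


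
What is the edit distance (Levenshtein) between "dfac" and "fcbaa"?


Computing edit distance: "dfac" -> "fcbaa"
DP table:
           f    c    b    a    a
      0    1    2    3    4    5
  d   1    1    2    3    4    5
  f   2    1    2    3    4    5
  a   3    2    2    3    3    4
  c   4    3    2    3    4    4
Edit distance = dp[4][5] = 4

4


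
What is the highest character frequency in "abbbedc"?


Input: abbbedc
Character counts:
  'a': 1
  'b': 3
  'c': 1
  'd': 1
  'e': 1
Maximum frequency: 3

3


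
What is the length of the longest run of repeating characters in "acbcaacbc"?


Input: "acbcaacbc"
Scanning for longest run:
  Position 1 ('c'): new char, reset run to 1
  Position 2 ('b'): new char, reset run to 1
  Position 3 ('c'): new char, reset run to 1
  Position 4 ('a'): new char, reset run to 1
  Position 5 ('a'): continues run of 'a', length=2
  Position 6 ('c'): new char, reset run to 1
  Position 7 ('b'): new char, reset run to 1
  Position 8 ('c'): new char, reset run to 1
Longest run: 'a' with length 2

2


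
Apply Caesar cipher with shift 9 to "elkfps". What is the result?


Caesar cipher: shift "elkfps" by 9
  'e' (pos 4) + 9 = pos 13 = 'n'
  'l' (pos 11) + 9 = pos 20 = 'u'
  'k' (pos 10) + 9 = pos 19 = 't'
  'f' (pos 5) + 9 = pos 14 = 'o'
  'p' (pos 15) + 9 = pos 24 = 'y'
  's' (pos 18) + 9 = pos 1 = 'b'
Result: nutoyb

nutoyb


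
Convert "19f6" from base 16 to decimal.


Input: "19f6" in base 16
Positional expansion:
  Digit '1' (value 1) x 16^3 = 4096
  Digit '9' (value 9) x 16^2 = 2304
  Digit 'f' (value 15) x 16^1 = 240
  Digit '6' (value 6) x 16^0 = 6
Sum = 6646

6646


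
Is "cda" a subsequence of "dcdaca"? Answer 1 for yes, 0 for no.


Check if "cda" is a subsequence of "dcdaca"
Greedy scan:
  Position 0 ('d'): no match needed
  Position 1 ('c'): matches sub[0] = 'c'
  Position 2 ('d'): matches sub[1] = 'd'
  Position 3 ('a'): matches sub[2] = 'a'
  Position 4 ('c'): no match needed
  Position 5 ('a'): no match needed
All 3 characters matched => is a subsequence

1


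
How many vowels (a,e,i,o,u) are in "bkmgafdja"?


Input: bkmgafdja
Checking each character:
  'b' at position 0: consonant
  'k' at position 1: consonant
  'm' at position 2: consonant
  'g' at position 3: consonant
  'a' at position 4: vowel (running total: 1)
  'f' at position 5: consonant
  'd' at position 6: consonant
  'j' at position 7: consonant
  'a' at position 8: vowel (running total: 2)
Total vowels: 2

2


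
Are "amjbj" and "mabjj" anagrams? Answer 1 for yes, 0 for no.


Strings: "amjbj", "mabjj"
Sorted first:  abjjm
Sorted second: abjjm
Sorted forms match => anagrams

1


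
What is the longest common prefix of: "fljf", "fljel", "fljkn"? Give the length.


Words: fljf, fljel, fljkn
  Position 0: all 'f' => match
  Position 1: all 'l' => match
  Position 2: all 'j' => match
  Position 3: ('f', 'e', 'k') => mismatch, stop
LCP = "flj" (length 3)

3


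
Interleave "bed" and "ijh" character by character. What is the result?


Interleaving "bed" and "ijh":
  Position 0: 'b' from first, 'i' from second => "bi"
  Position 1: 'e' from first, 'j' from second => "ej"
  Position 2: 'd' from first, 'h' from second => "dh"
Result: biejdh

biejdh


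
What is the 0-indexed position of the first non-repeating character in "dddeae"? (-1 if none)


Input: dddeae
Character frequencies:
  'a': 1
  'd': 3
  'e': 2
Scanning left to right for freq == 1:
  Position 0 ('d'): freq=3, skip
  Position 1 ('d'): freq=3, skip
  Position 2 ('d'): freq=3, skip
  Position 3 ('e'): freq=2, skip
  Position 4 ('a'): unique! => answer = 4

4


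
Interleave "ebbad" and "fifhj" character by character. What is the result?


Interleaving "ebbad" and "fifhj":
  Position 0: 'e' from first, 'f' from second => "ef"
  Position 1: 'b' from first, 'i' from second => "bi"
  Position 2: 'b' from first, 'f' from second => "bf"
  Position 3: 'a' from first, 'h' from second => "ah"
  Position 4: 'd' from first, 'j' from second => "dj"
Result: efbibfahdj

efbibfahdj


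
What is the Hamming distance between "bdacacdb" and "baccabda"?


Comparing "bdacacdb" and "baccabda" position by position:
  Position 0: 'b' vs 'b' => same
  Position 1: 'd' vs 'a' => differ
  Position 2: 'a' vs 'c' => differ
  Position 3: 'c' vs 'c' => same
  Position 4: 'a' vs 'a' => same
  Position 5: 'c' vs 'b' => differ
  Position 6: 'd' vs 'd' => same
  Position 7: 'b' vs 'a' => differ
Total differences (Hamming distance): 4

4


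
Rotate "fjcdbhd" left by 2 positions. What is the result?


Input: "fjcdbhd", rotate left by 2
First 2 characters: "fj"
Remaining characters: "cdbhd"
Concatenate remaining + first: "cdbhd" + "fj" = "cdbhdfj"

cdbhdfj


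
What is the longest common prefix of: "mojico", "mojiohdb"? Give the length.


Words: mojico, mojiohdb
  Position 0: all 'm' => match
  Position 1: all 'o' => match
  Position 2: all 'j' => match
  Position 3: all 'i' => match
  Position 4: ('c', 'o') => mismatch, stop
LCP = "moji" (length 4)

4


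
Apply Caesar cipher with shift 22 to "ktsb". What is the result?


Caesar cipher: shift "ktsb" by 22
  'k' (pos 10) + 22 = pos 6 = 'g'
  't' (pos 19) + 22 = pos 15 = 'p'
  's' (pos 18) + 22 = pos 14 = 'o'
  'b' (pos 1) + 22 = pos 23 = 'x'
Result: gpox

gpox


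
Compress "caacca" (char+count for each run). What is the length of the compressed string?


Input: caacca
Runs:
  'c' x 1 => "c1"
  'a' x 2 => "a2"
  'c' x 2 => "c2"
  'a' x 1 => "a1"
Compressed: "c1a2c2a1"
Compressed length: 8

8


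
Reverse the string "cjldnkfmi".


Input: cjldnkfmi
Reading characters right to left:
  Position 8: 'i'
  Position 7: 'm'
  Position 6: 'f'
  Position 5: 'k'
  Position 4: 'n'
  Position 3: 'd'
  Position 2: 'l'
  Position 1: 'j'
  Position 0: 'c'
Reversed: imfkndljc

imfkndljc


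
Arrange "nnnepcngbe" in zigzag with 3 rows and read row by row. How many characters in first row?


Zigzag "nnnepcngbe" into 3 rows:
Placing characters:
  'n' => row 0
  'n' => row 1
  'n' => row 2
  'e' => row 1
  'p' => row 0
  'c' => row 1
  'n' => row 2
  'g' => row 1
  'b' => row 0
  'e' => row 1
Rows:
  Row 0: "npb"
  Row 1: "necge"
  Row 2: "nn"
First row length: 3

3


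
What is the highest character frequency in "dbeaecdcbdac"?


Input: dbeaecdcbdac
Character counts:
  'a': 2
  'b': 2
  'c': 3
  'd': 3
  'e': 2
Maximum frequency: 3

3


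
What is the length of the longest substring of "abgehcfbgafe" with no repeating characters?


Input: "abgehcfbgafe"
Sliding window (track last position of each char):
  Position 0 ('a'): window [0,0] length 1 -- new best
  Position 1 ('b'): window [0,1] length 2 -- new best
  Position 2 ('g'): window [0,2] length 3 -- new best
  Position 3 ('e'): window [0,3] length 4 -- new best
  Position 4 ('h'): window [0,4] length 5 -- new best
  Position 5 ('c'): window [0,5] length 6 -- new best
  Position 6 ('f'): window [0,6] length 7 -- new best
  Position 7 ('b'): repeat (last at 1), move window start to 2
  Position 7 ('b'): window [2,7] length 6
  Position 8 ('g'): repeat (last at 2), move window start to 3
  Position 8 ('g'): window [3,8] length 6
  Position 9 ('a'): window [3,9] length 7
  Position 10 ('f'): repeat (last at 6), move window start to 7
  Position 10 ('f'): window [7,10] length 4
  Position 11 ('e'): window [7,11] length 5
Longest substring with no repeats: "abgehcf" with length 7

7


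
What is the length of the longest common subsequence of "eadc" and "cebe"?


LCS of "eadc" and "cebe"
DP table:
           c    e    b    e
      0    0    0    0    0
  e   0    0    1    1    1
  a   0    0    1    1    1
  d   0    0    1    1    1
  c   0    1    1    1    1
LCS length = dp[4][4] = 1

1


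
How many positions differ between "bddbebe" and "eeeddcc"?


Comparing "bddbebe" and "eeeddcc" position by position:
  Position 0: 'b' vs 'e' => DIFFER
  Position 1: 'd' vs 'e' => DIFFER
  Position 2: 'd' vs 'e' => DIFFER
  Position 3: 'b' vs 'd' => DIFFER
  Position 4: 'e' vs 'd' => DIFFER
  Position 5: 'b' vs 'c' => DIFFER
  Position 6: 'e' vs 'c' => DIFFER
Positions that differ: 7

7


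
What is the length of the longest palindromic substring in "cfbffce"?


Input: "cfbffce"
Checking substrings for palindromes:
  [1:4] "fbf" (len 3) => palindrome
  [3:5] "ff" (len 2) => palindrome
Longest palindromic substring: "fbf" with length 3

3


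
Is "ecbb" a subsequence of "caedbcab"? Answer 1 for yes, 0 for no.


Check if "ecbb" is a subsequence of "caedbcab"
Greedy scan:
  Position 0 ('c'): no match needed
  Position 1 ('a'): no match needed
  Position 2 ('e'): matches sub[0] = 'e'
  Position 3 ('d'): no match needed
  Position 4 ('b'): no match needed
  Position 5 ('c'): matches sub[1] = 'c'
  Position 6 ('a'): no match needed
  Position 7 ('b'): matches sub[2] = 'b'
Only matched 3/4 characters => not a subsequence

0


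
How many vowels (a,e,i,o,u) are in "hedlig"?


Input: hedlig
Checking each character:
  'h' at position 0: consonant
  'e' at position 1: vowel (running total: 1)
  'd' at position 2: consonant
  'l' at position 3: consonant
  'i' at position 4: vowel (running total: 2)
  'g' at position 5: consonant
Total vowels: 2

2


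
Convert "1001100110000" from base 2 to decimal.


Input: "1001100110000" in base 2
Positional expansion:
  Digit '1' (value 1) x 2^12 = 4096
  Digit '0' (value 0) x 2^11 = 0
  Digit '0' (value 0) x 2^10 = 0
  Digit '1' (value 1) x 2^9 = 512
  Digit '1' (value 1) x 2^8 = 256
  Digit '0' (value 0) x 2^7 = 0
  Digit '0' (value 0) x 2^6 = 0
  Digit '1' (value 1) x 2^5 = 32
  Digit '1' (value 1) x 2^4 = 16
  Digit '0' (value 0) x 2^3 = 0
  Digit '0' (value 0) x 2^2 = 0
  Digit '0' (value 0) x 2^1 = 0
  Digit '0' (value 0) x 2^0 = 0
Sum = 4912

4912


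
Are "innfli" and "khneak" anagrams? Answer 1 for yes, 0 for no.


Strings: "innfli", "khneak"
Sorted first:  fiilnn
Sorted second: aehkkn
Differ at position 0: 'f' vs 'a' => not anagrams

0


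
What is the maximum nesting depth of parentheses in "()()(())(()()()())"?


Input: "()()(())(()()()())"
Tracking depth:
  Position 0 '(': depth becomes 1
  Position 1 ')': depth becomes 0
  Position 2 '(': depth becomes 1
  Position 3 ')': depth becomes 0
  Position 4 '(': depth becomes 1
  Position 5 '(': depth becomes 2
  Position 6 ')': depth becomes 1
  Position 7 ')': depth becomes 0
  Position 8 '(': depth becomes 1
  Position 9 '(': depth becomes 2
  Position 10 ')': depth becomes 1
  Position 11 '(': depth becomes 2
  Position 12 ')': depth becomes 1
  Position 13 '(': depth becomes 2
  Position 14 ')': depth becomes 1
  Position 15 '(': depth becomes 2
  Position 16 ')': depth becomes 1
  Position 17 ')': depth becomes 0
Maximum depth reached: 2

2


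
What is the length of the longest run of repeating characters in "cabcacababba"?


Input: "cabcacababba"
Scanning for longest run:
  Position 1 ('a'): new char, reset run to 1
  Position 2 ('b'): new char, reset run to 1
  Position 3 ('c'): new char, reset run to 1
  Position 4 ('a'): new char, reset run to 1
  Position 5 ('c'): new char, reset run to 1
  Position 6 ('a'): new char, reset run to 1
  Position 7 ('b'): new char, reset run to 1
  Position 8 ('a'): new char, reset run to 1
  Position 9 ('b'): new char, reset run to 1
  Position 10 ('b'): continues run of 'b', length=2
  Position 11 ('a'): new char, reset run to 1
Longest run: 'b' with length 2

2


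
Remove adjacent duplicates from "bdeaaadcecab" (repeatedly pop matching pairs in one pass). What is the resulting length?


Input: bdeaaadcecab
Stack-based adjacent duplicate removal:
  Read 'b': push. Stack: b
  Read 'd': push. Stack: bd
  Read 'e': push. Stack: bde
  Read 'a': push. Stack: bdea
  Read 'a': matches stack top 'a' => pop. Stack: bde
  Read 'a': push. Stack: bdea
  Read 'd': push. Stack: bdead
  Read 'c': push. Stack: bdeadc
  Read 'e': push. Stack: bdeadce
  Read 'c': push. Stack: bdeadcec
  Read 'a': push. Stack: bdeadceca
  Read 'b': push. Stack: bdeadcecab
Final stack: "bdeadcecab" (length 10)

10


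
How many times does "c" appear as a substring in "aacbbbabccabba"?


Searching for "c" in "aacbbbabccabba"
Scanning each position:
  Position 0: "a" => no
  Position 1: "a" => no
  Position 2: "c" => MATCH
  Position 3: "b" => no
  Position 4: "b" => no
  Position 5: "b" => no
  Position 6: "a" => no
  Position 7: "b" => no
  Position 8: "c" => MATCH
  Position 9: "c" => MATCH
  Position 10: "a" => no
  Position 11: "b" => no
  Position 12: "b" => no
  Position 13: "a" => no
Total occurrences: 3

3


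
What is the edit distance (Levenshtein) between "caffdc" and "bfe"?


Computing edit distance: "caffdc" -> "bfe"
DP table:
           b    f    e
      0    1    2    3
  c   1    1    2    3
  a   2    2    2    3
  f   3    3    2    3
  f   4    4    3    3
  d   5    5    4    4
  c   6    6    5    5
Edit distance = dp[6][3] = 5

5


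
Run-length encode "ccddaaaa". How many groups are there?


Input: ccddaaaa
Scanning for consecutive runs:
  Group 1: 'c' x 2 (positions 0-1)
  Group 2: 'd' x 2 (positions 2-3)
  Group 3: 'a' x 4 (positions 4-7)
Total groups: 3

3


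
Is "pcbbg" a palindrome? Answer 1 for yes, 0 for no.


Input: pcbbg
Reversed: gbbcp
  Compare pos 0 ('p') with pos 4 ('g'): MISMATCH
  Compare pos 1 ('c') with pos 3 ('b'): MISMATCH
Result: not a palindrome

0


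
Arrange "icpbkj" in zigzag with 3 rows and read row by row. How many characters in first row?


Zigzag "icpbkj" into 3 rows:
Placing characters:
  'i' => row 0
  'c' => row 1
  'p' => row 2
  'b' => row 1
  'k' => row 0
  'j' => row 1
Rows:
  Row 0: "ik"
  Row 1: "cbj"
  Row 2: "p"
First row length: 2

2


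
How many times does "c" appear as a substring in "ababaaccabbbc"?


Searching for "c" in "ababaaccabbbc"
Scanning each position:
  Position 0: "a" => no
  Position 1: "b" => no
  Position 2: "a" => no
  Position 3: "b" => no
  Position 4: "a" => no
  Position 5: "a" => no
  Position 6: "c" => MATCH
  Position 7: "c" => MATCH
  Position 8: "a" => no
  Position 9: "b" => no
  Position 10: "b" => no
  Position 11: "b" => no
  Position 12: "c" => MATCH
Total occurrences: 3

3


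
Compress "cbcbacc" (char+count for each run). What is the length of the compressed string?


Input: cbcbacc
Runs:
  'c' x 1 => "c1"
  'b' x 1 => "b1"
  'c' x 1 => "c1"
  'b' x 1 => "b1"
  'a' x 1 => "a1"
  'c' x 2 => "c2"
Compressed: "c1b1c1b1a1c2"
Compressed length: 12

12


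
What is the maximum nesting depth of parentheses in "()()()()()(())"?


Input: "()()()()()(())"
Tracking depth:
  Position 0 '(': depth becomes 1
  Position 1 ')': depth becomes 0
  Position 2 '(': depth becomes 1
  Position 3 ')': depth becomes 0
  Position 4 '(': depth becomes 1
  Position 5 ')': depth becomes 0
  Position 6 '(': depth becomes 1
  Position 7 ')': depth becomes 0
  Position 8 '(': depth becomes 1
  Position 9 ')': depth becomes 0
  Position 10 '(': depth becomes 1
  Position 11 '(': depth becomes 2
  Position 12 ')': depth becomes 1
  Position 13 ')': depth becomes 0
Maximum depth reached: 2

2


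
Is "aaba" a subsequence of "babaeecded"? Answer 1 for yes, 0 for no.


Check if "aaba" is a subsequence of "babaeecded"
Greedy scan:
  Position 0 ('b'): no match needed
  Position 1 ('a'): matches sub[0] = 'a'
  Position 2 ('b'): no match needed
  Position 3 ('a'): matches sub[1] = 'a'
  Position 4 ('e'): no match needed
  Position 5 ('e'): no match needed
  Position 6 ('c'): no match needed
  Position 7 ('d'): no match needed
  Position 8 ('e'): no match needed
  Position 9 ('d'): no match needed
Only matched 2/4 characters => not a subsequence

0


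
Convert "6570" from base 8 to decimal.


Input: "6570" in base 8
Positional expansion:
  Digit '6' (value 6) x 8^3 = 3072
  Digit '5' (value 5) x 8^2 = 320
  Digit '7' (value 7) x 8^1 = 56
  Digit '0' (value 0) x 8^0 = 0
Sum = 3448

3448


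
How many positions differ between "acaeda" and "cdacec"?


Comparing "acaeda" and "cdacec" position by position:
  Position 0: 'a' vs 'c' => DIFFER
  Position 1: 'c' vs 'd' => DIFFER
  Position 2: 'a' vs 'a' => same
  Position 3: 'e' vs 'c' => DIFFER
  Position 4: 'd' vs 'e' => DIFFER
  Position 5: 'a' vs 'c' => DIFFER
Positions that differ: 5

5


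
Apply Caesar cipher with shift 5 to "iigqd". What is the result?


Caesar cipher: shift "iigqd" by 5
  'i' (pos 8) + 5 = pos 13 = 'n'
  'i' (pos 8) + 5 = pos 13 = 'n'
  'g' (pos 6) + 5 = pos 11 = 'l'
  'q' (pos 16) + 5 = pos 21 = 'v'
  'd' (pos 3) + 5 = pos 8 = 'i'
Result: nnlvi

nnlvi


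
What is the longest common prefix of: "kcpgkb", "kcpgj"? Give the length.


Words: kcpgkb, kcpgj
  Position 0: all 'k' => match
  Position 1: all 'c' => match
  Position 2: all 'p' => match
  Position 3: all 'g' => match
  Position 4: ('k', 'j') => mismatch, stop
LCP = "kcpg" (length 4)

4


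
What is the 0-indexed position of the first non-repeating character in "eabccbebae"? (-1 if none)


Input: eabccbebae
Character frequencies:
  'a': 2
  'b': 3
  'c': 2
  'e': 3
Scanning left to right for freq == 1:
  Position 0 ('e'): freq=3, skip
  Position 1 ('a'): freq=2, skip
  Position 2 ('b'): freq=3, skip
  Position 3 ('c'): freq=2, skip
  Position 4 ('c'): freq=2, skip
  Position 5 ('b'): freq=3, skip
  Position 6 ('e'): freq=3, skip
  Position 7 ('b'): freq=3, skip
  Position 8 ('a'): freq=2, skip
  Position 9 ('e'): freq=3, skip
  No unique character found => answer = -1

-1


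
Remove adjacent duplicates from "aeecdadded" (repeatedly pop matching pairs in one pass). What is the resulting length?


Input: aeecdadded
Stack-based adjacent duplicate removal:
  Read 'a': push. Stack: a
  Read 'e': push. Stack: ae
  Read 'e': matches stack top 'e' => pop. Stack: a
  Read 'c': push. Stack: ac
  Read 'd': push. Stack: acd
  Read 'a': push. Stack: acda
  Read 'd': push. Stack: acdad
  Read 'd': matches stack top 'd' => pop. Stack: acda
  Read 'e': push. Stack: acdae
  Read 'd': push. Stack: acdaed
Final stack: "acdaed" (length 6)

6


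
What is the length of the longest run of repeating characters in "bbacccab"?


Input: "bbacccab"
Scanning for longest run:
  Position 1 ('b'): continues run of 'b', length=2
  Position 2 ('a'): new char, reset run to 1
  Position 3 ('c'): new char, reset run to 1
  Position 4 ('c'): continues run of 'c', length=2
  Position 5 ('c'): continues run of 'c', length=3
  Position 6 ('a'): new char, reset run to 1
  Position 7 ('b'): new char, reset run to 1
Longest run: 'c' with length 3

3


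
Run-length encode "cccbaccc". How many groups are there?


Input: cccbaccc
Scanning for consecutive runs:
  Group 1: 'c' x 3 (positions 0-2)
  Group 2: 'b' x 1 (positions 3-3)
  Group 3: 'a' x 1 (positions 4-4)
  Group 4: 'c' x 3 (positions 5-7)
Total groups: 4

4


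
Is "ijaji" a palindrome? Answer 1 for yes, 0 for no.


Input: ijaji
Reversed: ijaji
  Compare pos 0 ('i') with pos 4 ('i'): match
  Compare pos 1 ('j') with pos 3 ('j'): match
Result: palindrome

1


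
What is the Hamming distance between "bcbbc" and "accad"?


Comparing "bcbbc" and "accad" position by position:
  Position 0: 'b' vs 'a' => differ
  Position 1: 'c' vs 'c' => same
  Position 2: 'b' vs 'c' => differ
  Position 3: 'b' vs 'a' => differ
  Position 4: 'c' vs 'd' => differ
Total differences (Hamming distance): 4

4


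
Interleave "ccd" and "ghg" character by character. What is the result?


Interleaving "ccd" and "ghg":
  Position 0: 'c' from first, 'g' from second => "cg"
  Position 1: 'c' from first, 'h' from second => "ch"
  Position 2: 'd' from first, 'g' from second => "dg"
Result: cgchdg

cgchdg


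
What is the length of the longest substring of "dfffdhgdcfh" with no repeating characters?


Input: "dfffdhgdcfh"
Sliding window (track last position of each char):
  Position 0 ('d'): window [0,0] length 1 -- new best
  Position 1 ('f'): window [0,1] length 2 -- new best
  Position 2 ('f'): repeat (last at 1), move window start to 2
  Position 2 ('f'): window [2,2] length 1
  Position 3 ('f'): repeat (last at 2), move window start to 3
  Position 3 ('f'): window [3,3] length 1
  Position 4 ('d'): window [3,4] length 2
  Position 5 ('h'): window [3,5] length 3 -- new best
  Position 6 ('g'): window [3,6] length 4 -- new best
  Position 7 ('d'): repeat (last at 4), move window start to 5
  Position 7 ('d'): window [5,7] length 3
  Position 8 ('c'): window [5,8] length 4
  Position 9 ('f'): window [5,9] length 5 -- new best
  Position 10 ('h'): repeat (last at 5), move window start to 6
  Position 10 ('h'): window [6,10] length 5
Longest substring with no repeats: "hgdcf" with length 5

5


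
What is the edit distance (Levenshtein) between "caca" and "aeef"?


Computing edit distance: "caca" -> "aeef"
DP table:
           a    e    e    f
      0    1    2    3    4
  c   1    1    2    3    4
  a   2    1    2    3    4
  c   3    2    2    3    4
  a   4    3    3    3    4
Edit distance = dp[4][4] = 4

4


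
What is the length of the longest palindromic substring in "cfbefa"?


Input: "cfbefa"
Checking substrings for palindromes:
  No multi-char palindromic substrings found
Longest palindromic substring: "c" with length 1

1


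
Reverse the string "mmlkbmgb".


Input: mmlkbmgb
Reading characters right to left:
  Position 7: 'b'
  Position 6: 'g'
  Position 5: 'm'
  Position 4: 'b'
  Position 3: 'k'
  Position 2: 'l'
  Position 1: 'm'
  Position 0: 'm'
Reversed: bgmbklmm

bgmbklmm


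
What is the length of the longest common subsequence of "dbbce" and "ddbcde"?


LCS of "dbbce" and "ddbcde"
DP table:
           d    d    b    c    d    e
      0    0    0    0    0    0    0
  d   0    1    1    1    1    1    1
  b   0    1    1    2    2    2    2
  b   0    1    1    2    2    2    2
  c   0    1    1    2    3    3    3
  e   0    1    1    2    3    3    4
LCS length = dp[5][6] = 4

4


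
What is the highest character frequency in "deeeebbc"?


Input: deeeebbc
Character counts:
  'b': 2
  'c': 1
  'd': 1
  'e': 4
Maximum frequency: 4

4


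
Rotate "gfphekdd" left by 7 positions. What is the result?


Input: "gfphekdd", rotate left by 7
First 7 characters: "gfphekd"
Remaining characters: "d"
Concatenate remaining + first: "d" + "gfphekd" = "dgfphekd"

dgfphekd


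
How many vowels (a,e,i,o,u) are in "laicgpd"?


Input: laicgpd
Checking each character:
  'l' at position 0: consonant
  'a' at position 1: vowel (running total: 1)
  'i' at position 2: vowel (running total: 2)
  'c' at position 3: consonant
  'g' at position 4: consonant
  'p' at position 5: consonant
  'd' at position 6: consonant
Total vowels: 2

2


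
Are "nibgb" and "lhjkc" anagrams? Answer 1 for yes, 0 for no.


Strings: "nibgb", "lhjkc"
Sorted first:  bbgin
Sorted second: chjkl
Differ at position 0: 'b' vs 'c' => not anagrams

0


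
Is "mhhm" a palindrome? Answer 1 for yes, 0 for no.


Input: mhhm
Reversed: mhhm
  Compare pos 0 ('m') with pos 3 ('m'): match
  Compare pos 1 ('h') with pos 2 ('h'): match
Result: palindrome

1


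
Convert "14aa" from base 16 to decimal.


Input: "14aa" in base 16
Positional expansion:
  Digit '1' (value 1) x 16^3 = 4096
  Digit '4' (value 4) x 16^2 = 1024
  Digit 'a' (value 10) x 16^1 = 160
  Digit 'a' (value 10) x 16^0 = 10
Sum = 5290

5290


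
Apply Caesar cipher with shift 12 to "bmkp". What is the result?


Caesar cipher: shift "bmkp" by 12
  'b' (pos 1) + 12 = pos 13 = 'n'
  'm' (pos 12) + 12 = pos 24 = 'y'
  'k' (pos 10) + 12 = pos 22 = 'w'
  'p' (pos 15) + 12 = pos 1 = 'b'
Result: nywb

nywb


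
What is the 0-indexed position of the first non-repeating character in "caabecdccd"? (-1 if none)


Input: caabecdccd
Character frequencies:
  'a': 2
  'b': 1
  'c': 4
  'd': 2
  'e': 1
Scanning left to right for freq == 1:
  Position 0 ('c'): freq=4, skip
  Position 1 ('a'): freq=2, skip
  Position 2 ('a'): freq=2, skip
  Position 3 ('b'): unique! => answer = 3

3


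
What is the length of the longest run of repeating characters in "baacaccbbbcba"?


Input: "baacaccbbbcba"
Scanning for longest run:
  Position 1 ('a'): new char, reset run to 1
  Position 2 ('a'): continues run of 'a', length=2
  Position 3 ('c'): new char, reset run to 1
  Position 4 ('a'): new char, reset run to 1
  Position 5 ('c'): new char, reset run to 1
  Position 6 ('c'): continues run of 'c', length=2
  Position 7 ('b'): new char, reset run to 1
  Position 8 ('b'): continues run of 'b', length=2
  Position 9 ('b'): continues run of 'b', length=3
  Position 10 ('c'): new char, reset run to 1
  Position 11 ('b'): new char, reset run to 1
  Position 12 ('a'): new char, reset run to 1
Longest run: 'b' with length 3

3


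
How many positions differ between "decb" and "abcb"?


Comparing "decb" and "abcb" position by position:
  Position 0: 'd' vs 'a' => DIFFER
  Position 1: 'e' vs 'b' => DIFFER
  Position 2: 'c' vs 'c' => same
  Position 3: 'b' vs 'b' => same
Positions that differ: 2

2


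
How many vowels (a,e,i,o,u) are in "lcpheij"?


Input: lcpheij
Checking each character:
  'l' at position 0: consonant
  'c' at position 1: consonant
  'p' at position 2: consonant
  'h' at position 3: consonant
  'e' at position 4: vowel (running total: 1)
  'i' at position 5: vowel (running total: 2)
  'j' at position 6: consonant
Total vowels: 2

2


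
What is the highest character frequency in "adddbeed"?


Input: adddbeed
Character counts:
  'a': 1
  'b': 1
  'd': 4
  'e': 2
Maximum frequency: 4

4


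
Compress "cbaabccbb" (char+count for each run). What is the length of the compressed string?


Input: cbaabccbb
Runs:
  'c' x 1 => "c1"
  'b' x 1 => "b1"
  'a' x 2 => "a2"
  'b' x 1 => "b1"
  'c' x 2 => "c2"
  'b' x 2 => "b2"
Compressed: "c1b1a2b1c2b2"
Compressed length: 12

12


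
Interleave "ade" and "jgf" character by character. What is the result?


Interleaving "ade" and "jgf":
  Position 0: 'a' from first, 'j' from second => "aj"
  Position 1: 'd' from first, 'g' from second => "dg"
  Position 2: 'e' from first, 'f' from second => "ef"
Result: ajdgef

ajdgef


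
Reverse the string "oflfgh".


Input: oflfgh
Reading characters right to left:
  Position 5: 'h'
  Position 4: 'g'
  Position 3: 'f'
  Position 2: 'l'
  Position 1: 'f'
  Position 0: 'o'
Reversed: hgflfo

hgflfo


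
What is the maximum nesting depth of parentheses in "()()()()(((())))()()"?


Input: "()()()()(((())))()()"
Tracking depth:
  Position 0 '(': depth becomes 1
  Position 1 ')': depth becomes 0
  Position 2 '(': depth becomes 1
  Position 3 ')': depth becomes 0
  Position 4 '(': depth becomes 1
  Position 5 ')': depth becomes 0
  Position 6 '(': depth becomes 1
  Position 7 ')': depth becomes 0
  Position 8 '(': depth becomes 1
  Position 9 '(': depth becomes 2
  Position 10 '(': depth becomes 3
  Position 11 '(': depth becomes 4
  Position 12 ')': depth becomes 3
  Position 13 ')': depth becomes 2
  Position 14 ')': depth becomes 1
  Position 15 ')': depth becomes 0
  Position 16 '(': depth becomes 1
  Position 17 ')': depth becomes 0
  Position 18 '(': depth becomes 1
  Position 19 ')': depth becomes 0
Maximum depth reached: 4

4


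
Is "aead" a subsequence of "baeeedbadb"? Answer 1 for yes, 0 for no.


Check if "aead" is a subsequence of "baeeedbadb"
Greedy scan:
  Position 0 ('b'): no match needed
  Position 1 ('a'): matches sub[0] = 'a'
  Position 2 ('e'): matches sub[1] = 'e'
  Position 3 ('e'): no match needed
  Position 4 ('e'): no match needed
  Position 5 ('d'): no match needed
  Position 6 ('b'): no match needed
  Position 7 ('a'): matches sub[2] = 'a'
  Position 8 ('d'): matches sub[3] = 'd'
  Position 9 ('b'): no match needed
All 4 characters matched => is a subsequence

1


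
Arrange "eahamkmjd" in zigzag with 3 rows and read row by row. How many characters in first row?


Zigzag "eahamkmjd" into 3 rows:
Placing characters:
  'e' => row 0
  'a' => row 1
  'h' => row 2
  'a' => row 1
  'm' => row 0
  'k' => row 1
  'm' => row 2
  'j' => row 1
  'd' => row 0
Rows:
  Row 0: "emd"
  Row 1: "aakj"
  Row 2: "hm"
First row length: 3

3


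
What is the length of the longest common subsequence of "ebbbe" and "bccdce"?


LCS of "ebbbe" and "bccdce"
DP table:
           b    c    c    d    c    e
      0    0    0    0    0    0    0
  e   0    0    0    0    0    0    1
  b   0    1    1    1    1    1    1
  b   0    1    1    1    1    1    1
  b   0    1    1    1    1    1    1
  e   0    1    1    1    1    1    2
LCS length = dp[5][6] = 2

2


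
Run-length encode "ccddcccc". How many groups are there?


Input: ccddcccc
Scanning for consecutive runs:
  Group 1: 'c' x 2 (positions 0-1)
  Group 2: 'd' x 2 (positions 2-3)
  Group 3: 'c' x 4 (positions 4-7)
Total groups: 3

3


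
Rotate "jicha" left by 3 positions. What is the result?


Input: "jicha", rotate left by 3
First 3 characters: "jic"
Remaining characters: "ha"
Concatenate remaining + first: "ha" + "jic" = "hajic"

hajic


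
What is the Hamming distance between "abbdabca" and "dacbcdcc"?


Comparing "abbdabca" and "dacbcdcc" position by position:
  Position 0: 'a' vs 'd' => differ
  Position 1: 'b' vs 'a' => differ
  Position 2: 'b' vs 'c' => differ
  Position 3: 'd' vs 'b' => differ
  Position 4: 'a' vs 'c' => differ
  Position 5: 'b' vs 'd' => differ
  Position 6: 'c' vs 'c' => same
  Position 7: 'a' vs 'c' => differ
Total differences (Hamming distance): 7

7


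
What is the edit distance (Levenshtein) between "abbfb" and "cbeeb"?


Computing edit distance: "abbfb" -> "cbeeb"
DP table:
           c    b    e    e    b
      0    1    2    3    4    5
  a   1    1    2    3    4    5
  b   2    2    1    2    3    4
  b   3    3    2    2    3    3
  f   4    4    3    3    3    4
  b   5    5    4    4    4    3
Edit distance = dp[5][5] = 3

3


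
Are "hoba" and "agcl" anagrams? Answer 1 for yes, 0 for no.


Strings: "hoba", "agcl"
Sorted first:  abho
Sorted second: acgl
Differ at position 1: 'b' vs 'c' => not anagrams

0


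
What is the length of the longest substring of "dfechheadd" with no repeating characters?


Input: "dfechheadd"
Sliding window (track last position of each char):
  Position 0 ('d'): window [0,0] length 1 -- new best
  Position 1 ('f'): window [0,1] length 2 -- new best
  Position 2 ('e'): window [0,2] length 3 -- new best
  Position 3 ('c'): window [0,3] length 4 -- new best
  Position 4 ('h'): window [0,4] length 5 -- new best
  Position 5 ('h'): repeat (last at 4), move window start to 5
  Position 5 ('h'): window [5,5] length 1
  Position 6 ('e'): window [5,6] length 2
  Position 7 ('a'): window [5,7] length 3
  Position 8 ('d'): window [5,8] length 4
  Position 9 ('d'): repeat (last at 8), move window start to 9
  Position 9 ('d'): window [9,9] length 1
Longest substring with no repeats: "dfech" with length 5

5


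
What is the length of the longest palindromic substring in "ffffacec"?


Input: "ffffacec"
Checking substrings for palindromes:
  [0:4] "ffff" (len 4) => palindrome
  [0:3] "fff" (len 3) => palindrome
  [1:4] "fff" (len 3) => palindrome
  [5:8] "cec" (len 3) => palindrome
  [0:2] "ff" (len 2) => palindrome
  [1:3] "ff" (len 2) => palindrome
Longest palindromic substring: "ffff" with length 4

4


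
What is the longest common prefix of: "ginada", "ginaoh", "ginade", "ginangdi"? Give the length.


Words: ginada, ginaoh, ginade, ginangdi
  Position 0: all 'g' => match
  Position 1: all 'i' => match
  Position 2: all 'n' => match
  Position 3: all 'a' => match
  Position 4: ('d', 'o', 'd', 'n') => mismatch, stop
LCP = "gina" (length 4)

4


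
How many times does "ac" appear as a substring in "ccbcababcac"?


Searching for "ac" in "ccbcababcac"
Scanning each position:
  Position 0: "cc" => no
  Position 1: "cb" => no
  Position 2: "bc" => no
  Position 3: "ca" => no
  Position 4: "ab" => no
  Position 5: "ba" => no
  Position 6: "ab" => no
  Position 7: "bc" => no
  Position 8: "ca" => no
  Position 9: "ac" => MATCH
Total occurrences: 1

1


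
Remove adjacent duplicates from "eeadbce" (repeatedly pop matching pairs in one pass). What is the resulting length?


Input: eeadbce
Stack-based adjacent duplicate removal:
  Read 'e': push. Stack: e
  Read 'e': matches stack top 'e' => pop. Stack: (empty)
  Read 'a': push. Stack: a
  Read 'd': push. Stack: ad
  Read 'b': push. Stack: adb
  Read 'c': push. Stack: adbc
  Read 'e': push. Stack: adbce
Final stack: "adbce" (length 5)

5


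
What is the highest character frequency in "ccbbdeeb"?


Input: ccbbdeeb
Character counts:
  'b': 3
  'c': 2
  'd': 1
  'e': 2
Maximum frequency: 3

3


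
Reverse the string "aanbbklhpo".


Input: aanbbklhpo
Reading characters right to left:
  Position 9: 'o'
  Position 8: 'p'
  Position 7: 'h'
  Position 6: 'l'
  Position 5: 'k'
  Position 4: 'b'
  Position 3: 'b'
  Position 2: 'n'
  Position 1: 'a'
  Position 0: 'a'
Reversed: ophlkbbnaa

ophlkbbnaa


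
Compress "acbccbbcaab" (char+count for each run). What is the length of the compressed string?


Input: acbccbbcaab
Runs:
  'a' x 1 => "a1"
  'c' x 1 => "c1"
  'b' x 1 => "b1"
  'c' x 2 => "c2"
  'b' x 2 => "b2"
  'c' x 1 => "c1"
  'a' x 2 => "a2"
  'b' x 1 => "b1"
Compressed: "a1c1b1c2b2c1a2b1"
Compressed length: 16

16


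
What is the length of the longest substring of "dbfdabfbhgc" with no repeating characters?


Input: "dbfdabfbhgc"
Sliding window (track last position of each char):
  Position 0 ('d'): window [0,0] length 1 -- new best
  Position 1 ('b'): window [0,1] length 2 -- new best
  Position 2 ('f'): window [0,2] length 3 -- new best
  Position 3 ('d'): repeat (last at 0), move window start to 1
  Position 3 ('d'): window [1,3] length 3
  Position 4 ('a'): window [1,4] length 4 -- new best
  Position 5 ('b'): repeat (last at 1), move window start to 2
  Position 5 ('b'): window [2,5] length 4
  Position 6 ('f'): repeat (last at 2), move window start to 3
  Position 6 ('f'): window [3,6] length 4
  Position 7 ('b'): repeat (last at 5), move window start to 6
  Position 7 ('b'): window [6,7] length 2
  Position 8 ('h'): window [6,8] length 3
  Position 9 ('g'): window [6,9] length 4
  Position 10 ('c'): window [6,10] length 5 -- new best
Longest substring with no repeats: "fbhgc" with length 5

5


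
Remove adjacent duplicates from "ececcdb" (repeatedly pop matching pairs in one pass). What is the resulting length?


Input: ececcdb
Stack-based adjacent duplicate removal:
  Read 'e': push. Stack: e
  Read 'c': push. Stack: ec
  Read 'e': push. Stack: ece
  Read 'c': push. Stack: ecec
  Read 'c': matches stack top 'c' => pop. Stack: ece
  Read 'd': push. Stack: eced
  Read 'b': push. Stack: ecedb
Final stack: "ecedb" (length 5)

5


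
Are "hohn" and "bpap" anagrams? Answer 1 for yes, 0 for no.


Strings: "hohn", "bpap"
Sorted first:  hhno
Sorted second: abpp
Differ at position 0: 'h' vs 'a' => not anagrams

0


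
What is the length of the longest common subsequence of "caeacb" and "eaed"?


LCS of "caeacb" and "eaed"
DP table:
           e    a    e    d
      0    0    0    0    0
  c   0    0    0    0    0
  a   0    0    1    1    1
  e   0    1    1    2    2
  a   0    1    2    2    2
  c   0    1    2    2    2
  b   0    1    2    2    2
LCS length = dp[6][4] = 2

2


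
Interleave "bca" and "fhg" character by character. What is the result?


Interleaving "bca" and "fhg":
  Position 0: 'b' from first, 'f' from second => "bf"
  Position 1: 'c' from first, 'h' from second => "ch"
  Position 2: 'a' from first, 'g' from second => "ag"
Result: bfchag

bfchag


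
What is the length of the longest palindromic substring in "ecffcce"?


Input: "ecffcce"
Checking substrings for palindromes:
  [1:5] "cffc" (len 4) => palindrome
  [2:4] "ff" (len 2) => palindrome
  [4:6] "cc" (len 2) => palindrome
Longest palindromic substring: "cffc" with length 4

4


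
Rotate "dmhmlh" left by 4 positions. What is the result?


Input: "dmhmlh", rotate left by 4
First 4 characters: "dmhm"
Remaining characters: "lh"
Concatenate remaining + first: "lh" + "dmhm" = "lhdmhm"

lhdmhm


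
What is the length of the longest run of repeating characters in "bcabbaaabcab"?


Input: "bcabbaaabcab"
Scanning for longest run:
  Position 1 ('c'): new char, reset run to 1
  Position 2 ('a'): new char, reset run to 1
  Position 3 ('b'): new char, reset run to 1
  Position 4 ('b'): continues run of 'b', length=2
  Position 5 ('a'): new char, reset run to 1
  Position 6 ('a'): continues run of 'a', length=2
  Position 7 ('a'): continues run of 'a', length=3
  Position 8 ('b'): new char, reset run to 1
  Position 9 ('c'): new char, reset run to 1
  Position 10 ('a'): new char, reset run to 1
  Position 11 ('b'): new char, reset run to 1
Longest run: 'a' with length 3

3
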